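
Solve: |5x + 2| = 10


An absolute value equation |expr| = 10 gives two cases:
Case 1: 5x + 2 = 10
  5x = 8, so x = 8/5
Case 2: 5x + 2 = -10
  5x = -12, so x = -12/5

x = -12/5, x = 8/5


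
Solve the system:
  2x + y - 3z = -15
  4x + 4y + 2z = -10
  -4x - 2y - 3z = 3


Using Cramer's rule. Expand each determinant along the first row.
D  = 2*[4*(-3) - 2*(-2)] - 1*[4*(-3) - 2*(-4)] + (-3)*[4*(-2) - 4*(-4)]
  = 2*(-8) - 1*(-4) + (-3)*(8) = -36
Dx = (-15)*[4*(-3) - 2*(-2)] - 1*[(-10)*(-3) - 2*3] + (-3)*[(-10)*(-2) - 4*3]
  = (-15)*(-8) - 1*(24) + (-3)*(8) = 72
Dy = 2*[(-10)*(-3) - 2*3] - (-15)*[4*(-3) - 2*(-4)] + (-3)*[4*3 - (-10)*(-4)]
  = 2*(24) - (-15)*(-4) + (-3)*(-28) = 72
Dz = 2*[4*3 - (-10)*(-2)] - 1*[4*3 - (-10)*(-4)] + (-15)*[4*(-2) - 4*(-4)]
  = 2*(-8) - 1*(-28) + (-15)*(8) = -108
x = Dx/D = 72/-36 = -2, y = Dy/D = 72/-36 = -2, z = Dz/D = -108/-36 = 3
Check eq1: (2)(-2) + (1)(-2) + (-3)(3) = -15 = -15 ✓
Check eq2: (4)(-2) + (4)(-2) + (2)(3) = -10 = -10 ✓
Check eq3: (-4)(-2) + (-2)(-2) + (-3)(3) = 3 = 3 ✓

x = -2, y = -2, z = 3


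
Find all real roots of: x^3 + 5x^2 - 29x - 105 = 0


Let p(x) = x^3 + 5x^2 - 29x - 105. By the rational root theorem (leading coefficient 1), any rational root is an integer divisor of 105: try ±1, ±2, ... in turn.
Test x = 1: value = -128 ≠ 0.
Test x = -1: value = -72 ≠ 0.
Test x = 3: value = -120 ≠ 0.
Test x = -3: value = 0 ✓, so (x + 3) is a factor.
Synthetic division by (x + 3): bring down 1; 1(-3) + 5 = 2; 2(-3) - 29 = -35; (-35)(-3) - 105 = 0 → quotient x^2 + 2x - 35, remainder 0.
Solve the quadratic x^2 + 2x - 35 = 0: discriminant = 2^2 - 4(1)(-35) = 4 + 140 = 144.
sqrt(144) = 12, so x = (-2 ± 12)/2: x = 5 or x = -7.

x = -7, x = -3, x = 5


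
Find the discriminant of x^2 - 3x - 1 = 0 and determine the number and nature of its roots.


For ax^2 + bx + c = 0, discriminant D = b^2 - 4ac
Here a = 1, b = -3, c = -1
D = (-3)^2 - 4(1)(-1) = 9 + 4 = 13

D = 13 > 0 but not a perfect square
The equation has 2 distinct real irrational roots.

Discriminant = 13, 2 distinct real irrational roots


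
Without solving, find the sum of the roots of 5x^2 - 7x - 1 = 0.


By Vieta's formulas for ax^2 + bx + c = 0:
  Sum of roots = -b/a
  Product of roots = c/a

Here a = 5, b = -7, c = -1
Sum = -(-7)/5 = 7/5
Product = -1/5 = -1/5

Sum = 7/5


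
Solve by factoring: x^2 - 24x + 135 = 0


We need two numbers that multiply to 135 and add to -24.
Those numbers are -9 and -15 (since (-9) * (-15) = 135 and (-9) + (-15) = -24).
So x^2 - 24x + 135 = (x - 9)(x - 15) = 0
Setting each factor to zero: x = 9 or x = 15

x = 9, x = 15


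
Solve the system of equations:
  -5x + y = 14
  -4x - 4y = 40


Using Cramer's rule:
Determinant D = (-5)(-4) - (-4)(1) = 20 + 4 = 24
Dx = (14)(-4) - (40)(1) = -56 - 40 = -96
Dy = (-5)(40) - (-4)(14) = -200 + 56 = -144
x = Dx/D = -96/24 = -4
y = Dy/D = -144/24 = -6

x = -4, y = -6


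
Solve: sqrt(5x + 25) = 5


Square both sides: 5x + 25 = 5^2 = 25
5x = 25 - 25 = 0
x = 0
Check: sqrt(5*0 + 25) = sqrt(25) = 5 ✓

x = 0


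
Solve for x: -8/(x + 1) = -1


Multiply both sides by (x + 1): -8 = -1(x + 1)
Distribute: -8 = -x - 1
-x = -8 + 1 = -7
x = 7

x = 7


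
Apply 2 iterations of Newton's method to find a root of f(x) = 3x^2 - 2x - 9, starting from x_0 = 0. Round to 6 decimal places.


Newton's method: x_(n+1) = x_n - f(x_n)/f'(x_n)
f(x) = 3x^2 - 2x - 9
f'(x) = 6x - 2

Iteration 1:
  f(0.000000) = -9.000000
  f'(0.000000) = -2.000000
  x_1 = 0.000000 - (-9.000000)/(-2.000000) = -4.500000

Iteration 2:
  f(-4.500000) = 60.750000
  f'(-4.500000) = -29.000000
  x_2 = -4.500000 - (60.750000)/(-29.000000) = -2.405172

x_2 = -2.405172


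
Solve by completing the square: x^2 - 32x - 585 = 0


Start: x^2 - 32x - 585 = 0
Move constant: x^2 - 32x = 585
Half of -32 is -16, squared is 256
Add 256 to both sides: x^2 - 32x + 256 = 841
(x - 16)^2 = 841
x - 16 = ±29
x = 16 + 29 = 45 or x = 16 - 29 = -13

x = -13, x = 45


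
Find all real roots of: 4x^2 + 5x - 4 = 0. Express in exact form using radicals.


Using the quadratic formula: x = (-b ± sqrt(b^2 - 4ac)) / (2a)
Here a = 4, b = 5, c = -4
Discriminant = b^2 - 4ac = 5^2 - 4(4)(-4) = 25 + 64 = 89
Since discriminant = 89 > 0, there are two real roots.
x = (-5 ± sqrt(89)) / 8
Numerically: x ≈ 0.5542 or x ≈ -1.8042

x = (-5 + sqrt(89)) / 8 or x = (-5 - sqrt(89)) / 8


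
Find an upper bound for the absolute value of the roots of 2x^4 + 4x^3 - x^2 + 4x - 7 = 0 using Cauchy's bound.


Cauchy's bound: all roots r satisfy |r| <= 1 + max(|a_i/a_n|) for i = 0,...,n-1
where a_n is the leading coefficient.

Coefficients: [2, 4, -1, 4, -7]
Leading coefficient a_n = 2
Ratios |a_i/a_n|: 2, 1/2, 2, 7/2
Maximum ratio: 7/2
Cauchy's bound: |r| <= 1 + 7/2 = 9/2

Upper bound = 9/2


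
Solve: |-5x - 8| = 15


An absolute value equation |expr| = 15 gives two cases:
Case 1: -5x - 8 = 15
  -5x = 23, so x = -23/5
Case 2: -5x - 8 = -15
  -5x = -7, so x = 7/5

x = -23/5, x = 7/5


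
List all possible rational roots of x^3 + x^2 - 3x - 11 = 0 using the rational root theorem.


Rational root theorem: possible roots are ±p/q where:
  p divides the constant term (-11): p ∈ {1, 11}
  q divides the leading coefficient (1): q ∈ {1}

All possible rational roots: -11, -1, 1, 11

-11, -1, 1, 11


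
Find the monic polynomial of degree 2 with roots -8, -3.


A monic polynomial with roots -8, -3 is:
p(x) = (x + 8)(x + 3)
After multiplying by (x + 8): x + 8
After multiplying by (x + 3): x^2 + 11x + 24

x^2 + 11x + 24


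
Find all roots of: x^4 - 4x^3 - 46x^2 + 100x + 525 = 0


Let p(x) = x^4 - 4x^3 - 46x^2 + 100x + 525. By the rational root theorem (leading coefficient 1), any rational root is an integer divisor of 525: try ±1, ±2, ... in turn.
Test x = 1: value = 576 ≠ 0.
Test x = -1: value = 384 ≠ 0.
Test x = 3: value = 384 ≠ 0.
Test x = -3: value = 0 ✓, so (x + 3) is a factor.
Synthetic division by (x + 3): bring down 1; 1(-3) - 4 = -7; (-7)(-3) - 46 = -25; (-25)(-3) + 100 = 175; 175(-3) + 525 = 0 → quotient x^3 - 7x^2 - 25x + 175, remainder 0.
Continue with the quotient x^3 - 7x^2 - 25x + 175 (candidates must divide 175).
Test x = 5: value = 0 ✓, so (x - 5) is a factor.
Synthetic division by (x - 5): bring down 1; 1(5) - 7 = -2; (-2)(5) - 25 = -35; (-35)(5) + 175 = 0 → quotient x^2 - 2x - 35, remainder 0.
Solve the quadratic x^2 - 2x - 35 = 0: discriminant = (-2)^2 - 4(1)(-35) = 4 + 140 = 144.
sqrt(144) = 12, so x = (2 ± 12)/2: x = 7 or x = -5.
Collecting all roots found:

x = -5, x = -3, x = 5, x = 7


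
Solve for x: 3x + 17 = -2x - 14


Starting with: 3x + 17 = -2x - 14
Move all x terms to left: (3 + 2)x = -14 - 17
Simplify: 5x = -31
Divide both sides by 5: x = -31/5

x = -31/5


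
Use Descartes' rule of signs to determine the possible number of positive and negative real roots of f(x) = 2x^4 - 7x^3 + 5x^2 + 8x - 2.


Descartes' rule of signs:

For positive roots, count sign changes in f(x) = 2x^4 - 7x^3 + 5x^2 + 8x - 2:
Signs of coefficients: +, -, +, +, -
Number of sign changes: 3
Possible positive real roots: 3, 1

For negative roots, examine f(-x) = 2x^4 + 7x^3 + 5x^2 - 8x - 2:
Signs of coefficients: +, +, +, -, -
Number of sign changes: 1
Possible negative real roots: 1

Positive roots: 3 or 1; Negative roots: 1


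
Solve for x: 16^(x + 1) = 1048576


Express both sides with the same base.
1048576 = 16^5
Since the bases match, equate exponents: x + 1 = 5
So x = 5 - (1) = 4

x = 4


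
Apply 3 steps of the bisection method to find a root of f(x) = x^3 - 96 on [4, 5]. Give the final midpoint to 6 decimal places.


f(x) = x^3 - 96
f(4) = -32 < 0
f(5) = 29 > 0

Step 1: midpoint = (4.000000 + 5.000000)/2 = 4.500000
  f(4.500000) = -4.875000
  f(mid) < 0, so root is in [4.500000, 5.000000]

Step 2: midpoint = (4.500000 + 5.000000)/2 = 4.750000
  f(4.750000) = 11.171875
  f(mid) > 0, so root is in [4.500000, 4.750000]

Step 3: midpoint = (4.500000 + 4.750000)/2 = 4.625000
  f(4.625000) = 2.931641
  f(mid) > 0, so root is in [4.500000, 4.625000]

midpoint = 4.625000


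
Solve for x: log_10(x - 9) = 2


Convert to exponential form: x - 9 = 10^2 = 100
x = 100 + 9 = 109
Check: log_10(109 - 9) = log_10(100) = log_10(100) = 2 ✓

x = 109


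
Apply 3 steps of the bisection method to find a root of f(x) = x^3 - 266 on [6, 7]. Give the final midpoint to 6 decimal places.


f(x) = x^3 - 266
f(6) = -50 < 0
f(7) = 77 > 0

Step 1: midpoint = (6.000000 + 7.000000)/2 = 6.500000
  f(6.500000) = 8.625000
  f(mid) > 0, so root is in [6.000000, 6.500000]

Step 2: midpoint = (6.000000 + 6.500000)/2 = 6.250000
  f(6.250000) = -21.859375
  f(mid) < 0, so root is in [6.250000, 6.500000]

Step 3: midpoint = (6.250000 + 6.500000)/2 = 6.375000
  f(6.375000) = -6.916016
  f(mid) < 0, so root is in [6.375000, 6.500000]

midpoint = 6.375000


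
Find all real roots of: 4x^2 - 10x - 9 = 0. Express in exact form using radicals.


Using the quadratic formula: x = (-b ± sqrt(b^2 - 4ac)) / (2a)
Here a = 4, b = -10, c = -9
Discriminant = b^2 - 4ac = (-10)^2 - 4(4)(-9) = 100 + 144 = 244
Since discriminant = 244 > 0, there are two real roots.
x = (10 ± 2*sqrt(61)) / 8
Simplifying: x = (5 ± sqrt(61)) / 4
Numerically: x ≈ 3.2026 or x ≈ -0.7026

x = (5 + sqrt(61)) / 4 or x = (5 - sqrt(61)) / 4


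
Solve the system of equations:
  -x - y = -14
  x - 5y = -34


Using Cramer's rule:
Determinant D = (-1)(-5) - (1)(-1) = 5 + 1 = 6
Dx = (-14)(-5) - (-34)(-1) = 70 - 34 = 36
Dy = (-1)(-34) - (1)(-14) = 34 + 14 = 48
x = Dx/D = 36/6 = 6
y = Dy/D = 48/6 = 8

x = 6, y = 8


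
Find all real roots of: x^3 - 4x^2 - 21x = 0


The constant term is 0, so x = 0 is a root. Factor out x:
  x(x^2 - 4x - 21) = 0
Solve the quadratic x^2 - 4x - 21 = 0: discriminant = (-4)^2 - 4(1)(-21) = 16 + 84 = 100.
sqrt(100) = 10, so x = (4 ± 10)/2: x = 7 or x = -3.

x = -3, x = 0, x = 7


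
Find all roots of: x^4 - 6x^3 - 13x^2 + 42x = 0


The constant term is 0, so x = 0 is a root. Factor out x:
  x^3 - 6x^2 - 13x + 42 = 0
Let p(x) = x^3 - 6x^2 - 13x + 42. By the rational root theorem (leading coefficient 1), any rational root is an integer divisor of 42: try ±1, ±2, ... in turn.
Test x = 1: value = 24 ≠ 0.
Test x = -1: value = 48 ≠ 0.
Test x = 2: value = 0 ✓, so (x - 2) is a factor.
Synthetic division by (x - 2): bring down 1; 1(2) - 6 = -4; (-4)(2) - 13 = -21; (-21)(2) + 42 = 0 → quotient x^2 - 4x - 21, remainder 0.
Solve the quadratic x^2 - 4x - 21 = 0: discriminant = (-4)^2 - 4(1)(-21) = 16 + 84 = 100.
sqrt(100) = 10, so x = (4 ± 10)/2: x = 7 or x = -3.
Collecting all roots found:

x = -3, x = 0, x = 2, x = 7


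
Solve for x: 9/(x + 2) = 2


Multiply both sides by (x + 2): 9 = 2(x + 2)
Distribute: 9 = 2x + 4
2x = 9 - 4 = 5
x = 5/2

x = 5/2


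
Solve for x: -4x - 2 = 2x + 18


Starting with: -4x - 2 = 2x + 18
Move all x terms to left: (-4 - 2)x = 18 + 2
Simplify: -6x = 20
Divide both sides by -6: x = -10/3

x = -10/3


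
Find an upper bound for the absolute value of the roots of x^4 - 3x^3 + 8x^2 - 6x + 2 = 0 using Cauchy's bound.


Cauchy's bound: all roots r satisfy |r| <= 1 + max(|a_i/a_n|) for i = 0,...,n-1
where a_n is the leading coefficient.

Coefficients: [1, -3, 8, -6, 2]
Leading coefficient a_n = 1
Ratios |a_i/a_n|: 3, 8, 6, 2
Maximum ratio: 8
Cauchy's bound: |r| <= 1 + 8 = 9

Upper bound = 9


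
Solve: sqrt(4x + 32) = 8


Square both sides: 4x + 32 = 8^2 = 64
4x = 64 - 32 = 32
x = 8
Check: sqrt(4*8 + 32) = sqrt(64) = 8 ✓

x = 8


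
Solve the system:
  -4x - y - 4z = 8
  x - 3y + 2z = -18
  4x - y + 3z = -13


Using Cramer's rule. Expand each determinant along the first row.
D  = (-4)*[(-3)*3 - 2*(-1)] - (-1)*[1*3 - 2*4] + (-4)*[1*(-1) - (-3)*4]
  = (-4)*(-7) - (-1)*(-5) + (-4)*(11) = -21
Dx = 8*[(-3)*3 - 2*(-1)] - (-1)*[(-18)*3 - 2*(-13)] + (-4)*[(-18)*(-1) - (-3)*(-13)]
  = 8*(-7) - (-1)*(-28) + (-4)*(-21) = 0
Dy = (-4)*[(-18)*3 - 2*(-13)] - 8*[1*3 - 2*4] + (-4)*[1*(-13) - (-18)*4]
  = (-4)*(-28) - 8*(-5) + (-4)*(59) = -84
Dz = (-4)*[(-3)*(-13) - (-18)*(-1)] - (-1)*[1*(-13) - (-18)*4] + 8*[1*(-1) - (-3)*4]
  = (-4)*(21) - (-1)*(59) + 8*(11) = 63
x = Dx/D = 0/-21 = 0, y = Dy/D = -84/-21 = 4, z = Dz/D = 63/-21 = -3
Check eq1: (-4)(0) + (-1)(4) + (-4)(-3) = 8 = 8 ✓
Check eq2: (1)(0) + (-3)(4) + (2)(-3) = -18 = -18 ✓
Check eq3: (4)(0) + (-1)(4) + (3)(-3) = -13 = -13 ✓

x = 0, y = 4, z = -3


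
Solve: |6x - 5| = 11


An absolute value equation |expr| = 11 gives two cases:
Case 1: 6x - 5 = 11
  6x = 16, so x = 8/3
Case 2: 6x - 5 = -11
  6x = -6, so x = -1

x = -1, x = 8/3


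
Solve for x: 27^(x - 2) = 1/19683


Express both sides with the same base.
1/19683 = 27^(-3)
Since the bases match, equate exponents: x - 2 = -3
So x = -3 - (-2) = -1

x = -1


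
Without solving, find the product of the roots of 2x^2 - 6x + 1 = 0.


By Vieta's formulas for ax^2 + bx + c = 0:
  Sum of roots = -b/a
  Product of roots = c/a

Here a = 2, b = -6, c = 1
Sum = -(-6)/2 = 3
Product = 1/2 = 1/2

Product = 1/2


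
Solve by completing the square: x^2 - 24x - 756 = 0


Start: x^2 - 24x - 756 = 0
Move constant: x^2 - 24x = 756
Half of -24 is -12, squared is 144
Add 144 to both sides: x^2 - 24x + 144 = 900
(x - 12)^2 = 900
x - 12 = ±30
x = 12 + 30 = 42 or x = 12 - 30 = -18

x = -18, x = 42


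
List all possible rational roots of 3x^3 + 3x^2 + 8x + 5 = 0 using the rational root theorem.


Rational root theorem: possible roots are ±p/q where:
  p divides the constant term (5): p ∈ {1, 5}
  q divides the leading coefficient (3): q ∈ {1, 3}

All possible rational roots: -5, -5/3, -1, -1/3, 1/3, 1, 5/3, 5

-5, -5/3, -1, -1/3, 1/3, 1, 5/3, 5


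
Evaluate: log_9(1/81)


We need the exponent such that 9^? = 1/81
9^(-2) = 1/9^2 = 1/81
Therefore log_9(1/81) = -2

-2


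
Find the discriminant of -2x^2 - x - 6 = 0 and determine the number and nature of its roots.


For ax^2 + bx + c = 0, discriminant D = b^2 - 4ac
Here a = -2, b = -1, c = -6
D = (-1)^2 - 4(-2)(-6) = 1 - 48 = -47

D = -47 < 0
The equation has no real roots (2 complex conjugate roots).

Discriminant = -47, no real roots (2 complex conjugate roots)


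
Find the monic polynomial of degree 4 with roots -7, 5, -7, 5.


A monic polynomial with roots -7, 5, -7, 5 is:
p(x) = (x + 7)(x - 5)(x + 7)(x - 5)
After multiplying by (x + 7): x + 7
After multiplying by (x - 5): x^2 + 2x - 35
After multiplying by (x + 7): x^3 + 9x^2 - 21x - 245
After multiplying by (x - 5): x^4 + 4x^3 - 66x^2 - 140x + 1225

x^4 + 4x^3 - 66x^2 - 140x + 1225


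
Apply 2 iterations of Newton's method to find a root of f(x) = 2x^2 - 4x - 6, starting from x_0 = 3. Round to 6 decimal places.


Newton's method: x_(n+1) = x_n - f(x_n)/f'(x_n)
f(x) = 2x^2 - 4x - 6
f'(x) = 4x - 4

Iteration 1:
  f(3.000000) = 0.000000
  f'(3.000000) = 8.000000
  x_1 = 3.000000 - (0.000000)/(8.000000) = 3.000000

Iteration 2:
  f(3.000000) = 0.000000
  f'(3.000000) = 8.000000
  x_2 = 3.000000 - (0.000000)/(8.000000) = 3.000000

x_2 = 3.000000


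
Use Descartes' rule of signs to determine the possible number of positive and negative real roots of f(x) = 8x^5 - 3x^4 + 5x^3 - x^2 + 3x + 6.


Descartes' rule of signs:

For positive roots, count sign changes in f(x) = 8x^5 - 3x^4 + 5x^3 - x^2 + 3x + 6:
Signs of coefficients: +, -, +, -, +, +
Number of sign changes: 4
Possible positive real roots: 4, 2, 0

For negative roots, examine f(-x) = -8x^5 - 3x^4 - 5x^3 - x^2 - 3x + 6:
Signs of coefficients: -, -, -, -, -, +
Number of sign changes: 1
Possible negative real roots: 1

Positive roots: 4 or 2 or 0; Negative roots: 1


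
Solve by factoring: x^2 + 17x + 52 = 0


We need two numbers that multiply to 52 and add to 17.
Those numbers are 13 and 4 (since 13 * 4 = 52 and 13 + 4 = 17).
So x^2 + 17x + 52 = (x + 13)(x + 4) = 0
Setting each factor to zero: x = -13 or x = -4

x = -13, x = -4


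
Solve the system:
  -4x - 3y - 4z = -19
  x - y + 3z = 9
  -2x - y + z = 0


Using Cramer's rule. Expand each determinant along the first row.
D  = (-4)*[(-1)*1 - 3*(-1)] - (-3)*[1*1 - 3*(-2)] + (-4)*[1*(-1) - (-1)*(-2)]
  = (-4)*(2) - (-3)*(7) + (-4)*(-3) = 25
Dx = (-19)*[(-1)*1 - 3*(-1)] - (-3)*[9*1 - 3*0] + (-4)*[9*(-1) - (-1)*0]
  = (-19)*(2) - (-3)*(9) + (-4)*(-9) = 25
Dy = (-4)*[9*1 - 3*0] - (-19)*[1*1 - 3*(-2)] + (-4)*[1*0 - 9*(-2)]
  = (-4)*(9) - (-19)*(7) + (-4)*(18) = 25
Dz = (-4)*[(-1)*0 - 9*(-1)] - (-3)*[1*0 - 9*(-2)] + (-19)*[1*(-1) - (-1)*(-2)]
  = (-4)*(9) - (-3)*(18) + (-19)*(-3) = 75
x = Dx/D = 25/25 = 1, y = Dy/D = 25/25 = 1, z = Dz/D = 75/25 = 3
Check eq1: (-4)(1) + (-3)(1) + (-4)(3) = -19 = -19 ✓
Check eq2: (1)(1) + (-1)(1) + (3)(3) = 9 = 9 ✓
Check eq3: (-2)(1) + (-1)(1) + (1)(3) = 0 = 0 ✓

x = 1, y = 1, z = 3


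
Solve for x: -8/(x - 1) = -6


Multiply both sides by (x - 1): -8 = -6(x - 1)
Distribute: -8 = -6x + 6
-6x = -8 - 6 = -14
x = 7/3

x = 7/3


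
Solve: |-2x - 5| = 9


An absolute value equation |expr| = 9 gives two cases:
Case 1: -2x - 5 = 9
  -2x = 14, so x = -7
Case 2: -2x - 5 = -9
  -2x = -4, so x = 2

x = -7, x = 2


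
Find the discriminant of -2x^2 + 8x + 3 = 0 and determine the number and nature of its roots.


For ax^2 + bx + c = 0, discriminant D = b^2 - 4ac
Here a = -2, b = 8, c = 3
D = (8)^2 - 4(-2)(3) = 64 + 24 = 88

D = 88 > 0 but not a perfect square
The equation has 2 distinct real irrational roots.

Discriminant = 88, 2 distinct real irrational roots


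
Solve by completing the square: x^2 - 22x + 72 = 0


Start: x^2 - 22x + 72 = 0
Move constant: x^2 - 22x = -72
Half of -22 is -11, squared is 121
Add 121 to both sides: x^2 - 22x + 121 = 49
(x - 11)^2 = 49
x - 11 = ±7
x = 11 + 7 = 18 or x = 11 - 7 = 4

x = 4, x = 18


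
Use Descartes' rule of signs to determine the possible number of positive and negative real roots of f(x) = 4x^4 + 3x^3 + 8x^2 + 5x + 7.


Descartes' rule of signs:

For positive roots, count sign changes in f(x) = 4x^4 + 3x^3 + 8x^2 + 5x + 7:
Signs of coefficients: +, +, +, +, +
Number of sign changes: 0
Possible positive real roots: 0

For negative roots, examine f(-x) = 4x^4 - 3x^3 + 8x^2 - 5x + 7:
Signs of coefficients: +, -, +, -, +
Number of sign changes: 4
Possible negative real roots: 4, 2, 0

Positive roots: 0; Negative roots: 4 or 2 or 0


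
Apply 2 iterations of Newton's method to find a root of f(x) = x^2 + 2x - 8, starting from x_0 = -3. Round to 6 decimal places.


Newton's method: x_(n+1) = x_n - f(x_n)/f'(x_n)
f(x) = x^2 + 2x - 8
f'(x) = 2x + 2

Iteration 1:
  f(-3.000000) = -5.000000
  f'(-3.000000) = -4.000000
  x_1 = -3.000000 - (-5.000000)/(-4.000000) = -4.250000

Iteration 2:
  f(-4.250000) = 1.562500
  f'(-4.250000) = -6.500000
  x_2 = -4.250000 - (1.562500)/(-6.500000) = -4.009615

x_2 = -4.009615


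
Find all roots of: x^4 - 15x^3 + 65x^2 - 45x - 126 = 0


Let p(x) = x^4 - 15x^3 + 65x^2 - 45x - 126. By the rational root theorem (leading coefficient 1), any rational root is an integer divisor of 126: try ±1, ±2, ... in turn.
Test x = 1: value = -120 ≠ 0.
Test x = -1: value = 0 ✓, so (x + 1) is a factor.
Synthetic division by (x + 1): bring down 1; 1(-1) - 15 = -16; (-16)(-1) + 65 = 81; 81(-1) - 45 = -126; (-126)(-1) - 126 = 0 → quotient x^3 - 16x^2 + 81x - 126, remainder 0.
Continue with the quotient x^3 - 16x^2 + 81x - 126 (candidates must divide 126; re-test x = -1 first in case it repeats).
Test x = -1: value = -224 ≠ 0.
Test x = 2: value = -20 ≠ 0.
Test x = -2: value = -360 ≠ 0.
Test x = 3: value = 0 ✓, so (x - 3) is a factor.
Synthetic division by (x - 3): bring down 1; 1(3) - 16 = -13; (-13)(3) + 81 = 42; 42(3) - 126 = 0 → quotient x^2 - 13x + 42, remainder 0.
Solve the quadratic x^2 - 13x + 42 = 0: discriminant = (-13)^2 - 4(1)(42) = 169 - 168 = 1.
sqrt(1) = 1, so x = (13 ± 1)/2: x = 7 or x = 6.
Collecting all roots found:

x = -1, x = 3, x = 6, x = 7


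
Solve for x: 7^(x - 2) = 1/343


Express both sides with the same base.
1/343 = 7^(-3)
Since the bases match, equate exponents: x - 2 = -3
So x = -3 - (-2) = -1

x = -1


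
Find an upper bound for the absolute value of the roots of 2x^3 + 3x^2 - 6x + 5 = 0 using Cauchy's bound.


Cauchy's bound: all roots r satisfy |r| <= 1 + max(|a_i/a_n|) for i = 0,...,n-1
where a_n is the leading coefficient.

Coefficients: [2, 3, -6, 5]
Leading coefficient a_n = 2
Ratios |a_i/a_n|: 3/2, 3, 5/2
Maximum ratio: 3
Cauchy's bound: |r| <= 1 + 3 = 4

Upper bound = 4


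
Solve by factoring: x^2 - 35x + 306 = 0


We need two numbers that multiply to 306 and add to -35.
Those numbers are -17 and -18 (since (-17) * (-18) = 306 and (-17) + (-18) = -35).
So x^2 - 35x + 306 = (x - 17)(x - 18) = 0
Setting each factor to zero: x = 17 or x = 18

x = 17, x = 18


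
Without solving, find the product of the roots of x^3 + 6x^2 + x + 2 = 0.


By Vieta's formulas for x^3 + bx^2 + cx + d = 0:
  r1 + r2 + r3 = -b/a = -6
  r1*r2 + r1*r3 + r2*r3 = c/a = 1
  r1*r2*r3 = -d/a = -2


Product = -2


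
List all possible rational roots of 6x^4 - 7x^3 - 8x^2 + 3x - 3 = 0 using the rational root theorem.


Rational root theorem: possible roots are ±p/q where:
  p divides the constant term (-3): p ∈ {1, 3}
  q divides the leading coefficient (6): q ∈ {1, 2, 3, 6}

All possible rational roots: -3, -3/2, -1, -1/2, -1/3, -1/6, 1/6, 1/3, 1/2, 1, 3/2, 3

-3, -3/2, -1, -1/2, -1/3, -1/6, 1/6, 1/3, 1/2, 1, 3/2, 3


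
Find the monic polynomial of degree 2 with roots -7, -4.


A monic polynomial with roots -7, -4 is:
p(x) = (x + 7)(x + 4)
After multiplying by (x + 7): x + 7
After multiplying by (x + 4): x^2 + 11x + 28

x^2 + 11x + 28


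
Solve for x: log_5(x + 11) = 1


Convert to exponential form: x + 11 = 5^1 = 5
x = 5 - 11 = -6
Check: log_5(-6 + 11) = log_5(5) = log_5(5) = 1 ✓

x = -6


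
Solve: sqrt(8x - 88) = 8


Square both sides: 8x - 88 = 8^2 = 64
8x = 64 + 88 = 152
x = 19
Check: sqrt(8*19 - 88) = sqrt(64) = 8 ✓

x = 19


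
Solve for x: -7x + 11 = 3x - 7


Starting with: -7x + 11 = 3x - 7
Move all x terms to left: (-7 - 3)x = -7 - 11
Simplify: -10x = -18
Divide both sides by -10: x = 9/5

x = 9/5


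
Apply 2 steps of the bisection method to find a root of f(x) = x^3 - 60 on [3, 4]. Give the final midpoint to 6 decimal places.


f(x) = x^3 - 60
f(3) = -33 < 0
f(4) = 4 > 0

Step 1: midpoint = (3.000000 + 4.000000)/2 = 3.500000
  f(3.500000) = -17.125000
  f(mid) < 0, so root is in [3.500000, 4.000000]

Step 2: midpoint = (3.500000 + 4.000000)/2 = 3.750000
  f(3.750000) = -7.265625
  f(mid) < 0, so root is in [3.750000, 4.000000]

midpoint = 3.750000


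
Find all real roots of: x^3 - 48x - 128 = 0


Let p(x) = x^3 - 48x - 128. By the rational root theorem (leading coefficient 1), any rational root is an integer divisor of 128: try ±1, ±2, ... in turn.
Test x = 1: value = -175 ≠ 0.
Test x = -1: value = -81 ≠ 0.
Test x = 2: value = -216 ≠ 0.
Test x = -2: value = -40 ≠ 0.
Test x = 4: value = -256 ≠ 0.
Test x = -4: value = 0 ✓, so (x + 4) is a factor.
Synthetic division by (x + 4): bring down 1; 1(-4) + 0 = -4; (-4)(-4) - 48 = -32; (-32)(-4) - 128 = 0 → quotient x^2 - 4x - 32, remainder 0.
Solve the quadratic x^2 - 4x - 32 = 0: discriminant = (-4)^2 - 4(1)(-32) = 16 + 128 = 144.
sqrt(144) = 12, so x = (4 ± 12)/2: x = 8 or x = -4.

x = -4 (multiplicity 2), x = 8


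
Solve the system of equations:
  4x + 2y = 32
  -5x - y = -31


Using Cramer's rule:
Determinant D = (4)(-1) - (-5)(2) = -4 + 10 = 6
Dx = (32)(-1) - (-31)(2) = -32 + 62 = 30
Dy = (4)(-31) - (-5)(32) = -124 + 160 = 36
x = Dx/D = 30/6 = 5
y = Dy/D = 36/6 = 6

x = 5, y = 6


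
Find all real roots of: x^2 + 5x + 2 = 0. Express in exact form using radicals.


Using the quadratic formula: x = (-b ± sqrt(b^2 - 4ac)) / (2a)
Here a = 1, b = 5, c = 2
Discriminant = b^2 - 4ac = 5^2 - 4(1)(2) = 25 - 8 = 17
Since discriminant = 17 > 0, there are two real roots.
x = (-5 ± sqrt(17)) / 2
Numerically: x ≈ -0.4384 or x ≈ -4.5616

x = (-5 + sqrt(17)) / 2 or x = (-5 - sqrt(17)) / 2


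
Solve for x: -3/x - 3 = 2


Subtract -3 from both sides: -3/x = 5
Multiply both sides by x: -3 = 5 * x
Divide by 5: x = -3/5

x = -3/5


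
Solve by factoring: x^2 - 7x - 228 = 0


We need two numbers that multiply to -228 and add to -7.
Those numbers are 12 and -19 (since 12 * (-19) = -228 and 12 + (-19) = -7).
So x^2 - 7x - 228 = (x + 12)(x - 19) = 0
Setting each factor to zero: x = -12 or x = 19

x = -12, x = 19


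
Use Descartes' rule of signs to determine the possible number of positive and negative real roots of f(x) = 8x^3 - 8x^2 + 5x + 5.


Descartes' rule of signs:

For positive roots, count sign changes in f(x) = 8x^3 - 8x^2 + 5x + 5:
Signs of coefficients: +, -, +, +
Number of sign changes: 2
Possible positive real roots: 2, 0

For negative roots, examine f(-x) = -8x^3 - 8x^2 - 5x + 5:
Signs of coefficients: -, -, -, +
Number of sign changes: 1
Possible negative real roots: 1

Positive roots: 2 or 0; Negative roots: 1


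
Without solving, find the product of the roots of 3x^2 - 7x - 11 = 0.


By Vieta's formulas for ax^2 + bx + c = 0:
  Sum of roots = -b/a
  Product of roots = c/a

Here a = 3, b = -7, c = -11
Sum = -(-7)/3 = 7/3
Product = -11/3 = -11/3

Product = -11/3


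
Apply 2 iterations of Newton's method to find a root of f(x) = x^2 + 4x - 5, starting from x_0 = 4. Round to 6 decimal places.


Newton's method: x_(n+1) = x_n - f(x_n)/f'(x_n)
f(x) = x^2 + 4x - 5
f'(x) = 2x + 4

Iteration 1:
  f(4.000000) = 27.000000
  f'(4.000000) = 12.000000
  x_1 = 4.000000 - (27.000000)/(12.000000) = 1.750000

Iteration 2:
  f(1.750000) = 5.062500
  f'(1.750000) = 7.500000
  x_2 = 1.750000 - (5.062500)/(7.500000) = 1.075000

x_2 = 1.075000


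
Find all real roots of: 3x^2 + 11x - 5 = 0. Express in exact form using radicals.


Using the quadratic formula: x = (-b ± sqrt(b^2 - 4ac)) / (2a)
Here a = 3, b = 11, c = -5
Discriminant = b^2 - 4ac = 11^2 - 4(3)(-5) = 121 + 60 = 181
Since discriminant = 181 > 0, there are two real roots.
x = (-11 ± sqrt(181)) / 6
Numerically: x ≈ 0.4089 or x ≈ -4.0756

x = (-11 + sqrt(181)) / 6 or x = (-11 - sqrt(181)) / 6


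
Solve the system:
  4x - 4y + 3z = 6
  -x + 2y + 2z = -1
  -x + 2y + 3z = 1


Using Cramer's rule. Expand each determinant along the first row.
D  = 4*[2*3 - 2*2] - (-4)*[(-1)*3 - 2*(-1)] + 3*[(-1)*2 - 2*(-1)]
  = 4*(2) - (-4)*(-1) + 3*(0) = 4
Dx = 6*[2*3 - 2*2] - (-4)*[(-1)*3 - 2*1] + 3*[(-1)*2 - 2*1]
  = 6*(2) - (-4)*(-5) + 3*(-4) = -20
Dy = 4*[(-1)*3 - 2*1] - 6*[(-1)*3 - 2*(-1)] + 3*[(-1)*1 - (-1)*(-1)]
  = 4*(-5) - 6*(-1) + 3*(-2) = -20
Dz = 4*[2*1 - (-1)*2] - (-4)*[(-1)*1 - (-1)*(-1)] + 6*[(-1)*2 - 2*(-1)]
  = 4*(4) - (-4)*(-2) + 6*(0) = 8
x = Dx/D = -20/4 = -5, y = Dy/D = -20/4 = -5, z = Dz/D = 8/4 = 2
Check eq1: (4)(-5) + (-4)(-5) + (3)(2) = 6 = 6 ✓
Check eq2: (-1)(-5) + (2)(-5) + (2)(2) = -1 = -1 ✓
Check eq3: (-1)(-5) + (2)(-5) + (3)(2) = 1 = 1 ✓

x = -5, y = -5, z = 2


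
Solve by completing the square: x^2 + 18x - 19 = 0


Start: x^2 + 18x - 19 = 0
Move constant: x^2 + 18x = 19
Half of 18 is 9, squared is 81
Add 81 to both sides: x^2 + 18x + 81 = 100
(x + 9)^2 = 100
x + 9 = ±10
x = -9 + 10 = 1 or x = -9 - 10 = -19

x = -19, x = 1


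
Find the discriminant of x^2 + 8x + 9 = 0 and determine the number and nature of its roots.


For ax^2 + bx + c = 0, discriminant D = b^2 - 4ac
Here a = 1, b = 8, c = 9
D = (8)^2 - 4(1)(9) = 64 - 36 = 28

D = 28 > 0 but not a perfect square
The equation has 2 distinct real irrational roots.

Discriminant = 28, 2 distinct real irrational roots


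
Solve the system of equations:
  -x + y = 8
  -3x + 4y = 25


Using Cramer's rule:
Determinant D = (-1)(4) - (-3)(1) = -4 + 3 = -1
Dx = (8)(4) - (25)(1) = 32 - 25 = 7
Dy = (-1)(25) - (-3)(8) = -25 + 24 = -1
x = Dx/D = 7/-1 = -7
y = Dy/D = -1/-1 = 1

x = -7, y = 1


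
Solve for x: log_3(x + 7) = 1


Convert to exponential form: x + 7 = 3^1 = 3
x = 3 - 7 = -4
Check: log_3(-4 + 7) = log_3(3) = log_3(3) = 1 ✓

x = -4


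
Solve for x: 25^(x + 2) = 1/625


Express both sides with the same base.
1/625 = 25^(-2)
Since the bases match, equate exponents: x + 2 = -2
So x = -2 - (2) = -4

x = -4


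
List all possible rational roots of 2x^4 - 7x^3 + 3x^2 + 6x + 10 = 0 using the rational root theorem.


Rational root theorem: possible roots are ±p/q where:
  p divides the constant term (10): p ∈ {1, 2, 5, 10}
  q divides the leading coefficient (2): q ∈ {1, 2}

All possible rational roots: -10, -5, -5/2, -2, -1, -1/2, 1/2, 1, 2, 5/2, 5, 10

-10, -5, -5/2, -2, -1, -1/2, 1/2, 1, 2, 5/2, 5, 10


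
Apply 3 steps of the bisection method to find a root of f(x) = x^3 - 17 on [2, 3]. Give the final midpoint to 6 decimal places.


f(x) = x^3 - 17
f(2) = -9 < 0
f(3) = 10 > 0

Step 1: midpoint = (2.000000 + 3.000000)/2 = 2.500000
  f(2.500000) = -1.375000
  f(mid) < 0, so root is in [2.500000, 3.000000]

Step 2: midpoint = (2.500000 + 3.000000)/2 = 2.750000
  f(2.750000) = 3.796875
  f(mid) > 0, so root is in [2.500000, 2.750000]

Step 3: midpoint = (2.500000 + 2.750000)/2 = 2.625000
  f(2.625000) = 1.087891
  f(mid) > 0, so root is in [2.500000, 2.625000]

midpoint = 2.625000


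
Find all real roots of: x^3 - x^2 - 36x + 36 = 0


Let p(x) = x^3 - x^2 - 36x + 36. By the rational root theorem (leading coefficient 1), any rational root is an integer divisor of 36: try ±1, ±2, ... in turn.
Test x = 1: value = 0 ✓, so (x - 1) is a factor.
Synthetic division by (x - 1): bring down 1; 1(1) - 1 = 0; 0(1) - 36 = -36; (-36)(1) + 36 = 0 → quotient x^2 - 36, remainder 0.
Solve the quadratic x^2 - 36 = 0: discriminant = 0^2 - 4(1)(-36) = 0 + 144 = 144.
sqrt(144) = 12, so x = (0 ± 12)/2: x = 6 or x = -6.

x = -6, x = 1, x = 6


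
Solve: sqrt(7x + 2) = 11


Square both sides: 7x + 2 = 11^2 = 121
7x = 121 - 2 = 119
x = 17
Check: sqrt(7*17 + 2) = sqrt(121) = 11 ✓

x = 17


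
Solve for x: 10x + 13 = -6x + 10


Starting with: 10x + 13 = -6x + 10
Move all x terms to left: (10 + 6)x = 10 - 13
Simplify: 16x = -3
Divide both sides by 16: x = -3/16

x = -3/16


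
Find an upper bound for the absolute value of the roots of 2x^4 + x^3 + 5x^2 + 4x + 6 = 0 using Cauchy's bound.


Cauchy's bound: all roots r satisfy |r| <= 1 + max(|a_i/a_n|) for i = 0,...,n-1
where a_n is the leading coefficient.

Coefficients: [2, 1, 5, 4, 6]
Leading coefficient a_n = 2
Ratios |a_i/a_n|: 1/2, 5/2, 2, 3
Maximum ratio: 3
Cauchy's bound: |r| <= 1 + 3 = 4

Upper bound = 4


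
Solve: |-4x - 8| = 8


An absolute value equation |expr| = 8 gives two cases:
Case 1: -4x - 8 = 8
  -4x = 16, so x = -4
Case 2: -4x - 8 = -8
  -4x = 0, so x = 0

x = -4, x = 0


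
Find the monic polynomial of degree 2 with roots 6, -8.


A monic polynomial with roots 6, -8 is:
p(x) = (x - 6)(x + 8)
After multiplying by (x - 6): x - 6
After multiplying by (x + 8): x^2 + 2x - 48

x^2 + 2x - 48


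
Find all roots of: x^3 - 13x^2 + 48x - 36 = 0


Let p(x) = x^3 - 13x^2 + 48x - 36. By the rational root theorem (leading coefficient 1), any rational root is an integer divisor of 36: try ±1, ±2, ... in turn.
Test x = 1: value = 0 ✓, so (x - 1) is a factor.
Synthetic division by (x - 1): bring down 1; 1(1) - 13 = -12; (-12)(1) + 48 = 36; 36(1) - 36 = 0 → quotient x^2 - 12x + 36, remainder 0.
Solve the quadratic x^2 - 12x + 36 = 0: discriminant = (-12)^2 - 4(1)(36) = 144 - 144 = 0.
Discriminant = 0, so a double root: x = 12/2 = 6.
Collecting all roots found:

x = 1, x = 6 (multiplicity 2)


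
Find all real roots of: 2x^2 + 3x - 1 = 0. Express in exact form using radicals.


Using the quadratic formula: x = (-b ± sqrt(b^2 - 4ac)) / (2a)
Here a = 2, b = 3, c = -1
Discriminant = b^2 - 4ac = 3^2 - 4(2)(-1) = 9 + 8 = 17
Since discriminant = 17 > 0, there are two real roots.
x = (-3 ± sqrt(17)) / 4
Numerically: x ≈ 0.2808 or x ≈ -1.7808

x = (-3 + sqrt(17)) / 4 or x = (-3 - sqrt(17)) / 4


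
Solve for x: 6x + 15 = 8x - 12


Starting with: 6x + 15 = 8x - 12
Move all x terms to left: (6 - 8)x = -12 - 15
Simplify: -2x = -27
Divide both sides by -2: x = 27/2

x = 27/2


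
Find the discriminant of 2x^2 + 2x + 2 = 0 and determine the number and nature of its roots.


For ax^2 + bx + c = 0, discriminant D = b^2 - 4ac
Here a = 2, b = 2, c = 2
D = (2)^2 - 4(2)(2) = 4 - 16 = -12

D = -12 < 0
The equation has no real roots (2 complex conjugate roots).

Discriminant = -12, no real roots (2 complex conjugate roots)


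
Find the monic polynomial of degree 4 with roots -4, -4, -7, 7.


A monic polynomial with roots -4, -4, -7, 7 is:
p(x) = (x + 4)(x + 4)(x + 7)(x - 7)
After multiplying by (x + 4): x + 4
After multiplying by (x + 4): x^2 + 8x + 16
After multiplying by (x + 7): x^3 + 15x^2 + 72x + 112
After multiplying by (x - 7): x^4 + 8x^3 - 33x^2 - 392x - 784

x^4 + 8x^3 - 33x^2 - 392x - 784


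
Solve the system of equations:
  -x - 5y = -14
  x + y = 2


Using Cramer's rule:
Determinant D = (-1)(1) - (1)(-5) = -1 + 5 = 4
Dx = (-14)(1) - (2)(-5) = -14 + 10 = -4
Dy = (-1)(2) - (1)(-14) = -2 + 14 = 12
x = Dx/D = -4/4 = -1
y = Dy/D = 12/4 = 3

x = -1, y = 3


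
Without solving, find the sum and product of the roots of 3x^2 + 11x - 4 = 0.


By Vieta's formulas for ax^2 + bx + c = 0:
  Sum of roots = -b/a
  Product of roots = c/a

Here a = 3, b = 11, c = -4
Sum = -(11)/3 = -11/3
Product = -4/3 = -4/3

Sum = -11/3, Product = -4/3


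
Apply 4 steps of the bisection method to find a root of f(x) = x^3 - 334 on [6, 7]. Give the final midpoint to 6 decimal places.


f(x) = x^3 - 334
f(6) = -118 < 0
f(7) = 9 > 0

Step 1: midpoint = (6.000000 + 7.000000)/2 = 6.500000
  f(6.500000) = -59.375000
  f(mid) < 0, so root is in [6.500000, 7.000000]

Step 2: midpoint = (6.500000 + 7.000000)/2 = 6.750000
  f(6.750000) = -26.453125
  f(mid) < 0, so root is in [6.750000, 7.000000]

Step 3: midpoint = (6.750000 + 7.000000)/2 = 6.875000
  f(6.875000) = -9.048828
  f(mid) < 0, so root is in [6.875000, 7.000000]

Step 4: midpoint = (6.875000 + 7.000000)/2 = 6.937500
  f(6.937500) = -0.105713
  f(mid) < 0, so root is in [6.937500, 7.000000]

midpoint = 6.937500


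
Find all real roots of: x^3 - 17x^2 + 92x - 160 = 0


Let p(x) = x^3 - 17x^2 + 92x - 160. By the rational root theorem (leading coefficient 1), any rational root is an integer divisor of 160: try ±1, ±2, ... in turn.
Test x = 1: value = -84 ≠ 0.
Test x = -1: value = -270 ≠ 0.
Test x = 2: value = -36 ≠ 0.
Test x = -2: value = -420 ≠ 0.
Test x = 4: value = 0 ✓, so (x - 4) is a factor.
Synthetic division by (x - 4): bring down 1; 1(4) - 17 = -13; (-13)(4) + 92 = 40; 40(4) - 160 = 0 → quotient x^2 - 13x + 40, remainder 0.
Solve the quadratic x^2 - 13x + 40 = 0: discriminant = (-13)^2 - 4(1)(40) = 169 - 160 = 9.
sqrt(9) = 3, so x = (13 ± 3)/2: x = 8 or x = 5.

x = 4, x = 5, x = 8


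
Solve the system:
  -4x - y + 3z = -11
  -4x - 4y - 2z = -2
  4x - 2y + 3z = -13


Using Cramer's rule. Expand each determinant along the first row.
D  = (-4)*[(-4)*3 - (-2)*(-2)] - (-1)*[(-4)*3 - (-2)*4] + 3*[(-4)*(-2) - (-4)*4]
  = (-4)*(-16) - (-1)*(-4) + 3*(24) = 132
Dx = (-11)*[(-4)*3 - (-2)*(-2)] - (-1)*[(-2)*3 - (-2)*(-13)] + 3*[(-2)*(-2) - (-4)*(-13)]
  = (-11)*(-16) - (-1)*(-32) + 3*(-48) = 0
Dy = (-4)*[(-2)*3 - (-2)*(-13)] - (-11)*[(-4)*3 - (-2)*4] + 3*[(-4)*(-13) - (-2)*4]
  = (-4)*(-32) - (-11)*(-4) + 3*(60) = 264
Dz = (-4)*[(-4)*(-13) - (-2)*(-2)] - (-1)*[(-4)*(-13) - (-2)*4] + (-11)*[(-4)*(-2) - (-4)*4]
  = (-4)*(48) - (-1)*(60) + (-11)*(24) = -396
x = Dx/D = 0/132 = 0, y = Dy/D = 264/132 = 2, z = Dz/D = -396/132 = -3
Check eq1: (-4)(0) + (-1)(2) + (3)(-3) = -11 = -11 ✓
Check eq2: (-4)(0) + (-4)(2) + (-2)(-3) = -2 = -2 ✓
Check eq3: (4)(0) + (-2)(2) + (3)(-3) = -13 = -13 ✓

x = 0, y = 2, z = -3


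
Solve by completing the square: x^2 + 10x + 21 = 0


Start: x^2 + 10x + 21 = 0
Move constant: x^2 + 10x = -21
Half of 10 is 5, squared is 25
Add 25 to both sides: x^2 + 10x + 25 = 4
(x + 5)^2 = 4
x + 5 = ±2
x = -5 + 2 = -3 or x = -5 - 2 = -7

x = -7, x = -3


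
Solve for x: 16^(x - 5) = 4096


Express both sides with the same base.
4096 = 16^3
Since the bases match, equate exponents: x - 5 = 3
So x = 3 - (-5) = 8

x = 8


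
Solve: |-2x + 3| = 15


An absolute value equation |expr| = 15 gives two cases:
Case 1: -2x + 3 = 15
  -2x = 12, so x = -6
Case 2: -2x + 3 = -15
  -2x = -18, so x = 9

x = -6, x = 9


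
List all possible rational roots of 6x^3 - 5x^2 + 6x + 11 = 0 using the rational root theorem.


Rational root theorem: possible roots are ±p/q where:
  p divides the constant term (11): p ∈ {1, 11}
  q divides the leading coefficient (6): q ∈ {1, 2, 3, 6}

All possible rational roots: -11, -11/2, -11/3, -11/6, -1, -1/2, -1/3, -1/6, 1/6, 1/3, 1/2, 1, 11/6, 11/3, 11/2, 11

-11, -11/2, -11/3, -11/6, -1, -1/2, -1/3, -1/6, 1/6, 1/3, 1/2, 1, 11/6, 11/3, 11/2, 11


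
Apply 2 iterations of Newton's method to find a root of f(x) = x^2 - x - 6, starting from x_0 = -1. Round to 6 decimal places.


Newton's method: x_(n+1) = x_n - f(x_n)/f'(x_n)
f(x) = x^2 - x - 6
f'(x) = 2x - 1

Iteration 1:
  f(-1.000000) = -4.000000
  f'(-1.000000) = -3.000000
  x_1 = -1.000000 - (-4.000000)/(-3.000000) = -2.333333

Iteration 2:
  f(-2.333333) = 1.777778
  f'(-2.333333) = -5.666667
  x_2 = -2.333333 - (1.777778)/(-5.666667) = -2.019608

x_2 = -2.019608


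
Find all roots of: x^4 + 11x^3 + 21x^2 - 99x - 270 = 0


Let p(x) = x^4 + 11x^3 + 21x^2 - 99x - 270. By the rational root theorem (leading coefficient 1), any rational root is an integer divisor of 270: try ±1, ±2, ... in turn.
Test x = 1: value = -336 ≠ 0.
Test x = -1: value = -160 ≠ 0.
Test x = 2: value = -280 ≠ 0.
Test x = -2: value = -60 ≠ 0.
Test x = 3: value = 0 ✓, so (x - 3) is a factor.
Synthetic division by (x - 3): bring down 1; 1(3) + 11 = 14; 14(3) + 21 = 63; 63(3) - 99 = 90; 90(3) - 270 = 0 → quotient x^3 + 14x^2 + 63x + 90, remainder 0.
Continue with the quotient x^3 + 14x^2 + 63x + 90 (candidates must divide 90; re-test x = 3 first in case it repeats).
Test x = 3: value = 432 ≠ 0.
Test x = -3: value = 0 ✓, so (x + 3) is a factor.
Synthetic division by (x + 3): bring down 1; 1(-3) + 14 = 11; 11(-3) + 63 = 30; 30(-3) + 90 = 0 → quotient x^2 + 11x + 30, remainder 0.
Solve the quadratic x^2 + 11x + 30 = 0: discriminant = 11^2 - 4(1)(30) = 121 - 120 = 1.
sqrt(1) = 1, so x = (-11 ± 1)/2: x = -5 or x = -6.
Collecting all roots found:

x = -6, x = -5, x = -3, x = 3


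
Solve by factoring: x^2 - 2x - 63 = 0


We need two numbers that multiply to -63 and add to -2.
Those numbers are 7 and -9 (since 7 * (-9) = -63 and 7 + (-9) = -2).
So x^2 - 2x - 63 = (x + 7)(x - 9) = 0
Setting each factor to zero: x = -7 or x = 9

x = -7, x = 9


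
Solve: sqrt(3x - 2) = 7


Square both sides: 3x - 2 = 7^2 = 49
3x = 49 + 2 = 51
x = 17
Check: sqrt(3*17 - 2) = sqrt(49) = 7 ✓

x = 17


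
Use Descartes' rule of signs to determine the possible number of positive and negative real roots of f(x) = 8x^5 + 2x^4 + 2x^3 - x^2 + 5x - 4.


Descartes' rule of signs:

For positive roots, count sign changes in f(x) = 8x^5 + 2x^4 + 2x^3 - x^2 + 5x - 4:
Signs of coefficients: +, +, +, -, +, -
Number of sign changes: 3
Possible positive real roots: 3, 1

For negative roots, examine f(-x) = -8x^5 + 2x^4 - 2x^3 - x^2 - 5x - 4:
Signs of coefficients: -, +, -, -, -, -
Number of sign changes: 2
Possible negative real roots: 2, 0

Positive roots: 3 or 1; Negative roots: 2 or 0


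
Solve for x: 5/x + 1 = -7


Subtract 1 from both sides: 5/x = -8
Multiply both sides by x: 5 = -8 * x
Divide by -8: x = -5/8

x = -5/8


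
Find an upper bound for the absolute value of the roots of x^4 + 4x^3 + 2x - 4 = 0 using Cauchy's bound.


Cauchy's bound: all roots r satisfy |r| <= 1 + max(|a_i/a_n|) for i = 0,...,n-1
where a_n is the leading coefficient.

Coefficients: [1, 4, 0, 2, -4]
Leading coefficient a_n = 1
Ratios |a_i/a_n|: 4, 0, 2, 4
Maximum ratio: 4
Cauchy's bound: |r| <= 1 + 4 = 5

Upper bound = 5
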